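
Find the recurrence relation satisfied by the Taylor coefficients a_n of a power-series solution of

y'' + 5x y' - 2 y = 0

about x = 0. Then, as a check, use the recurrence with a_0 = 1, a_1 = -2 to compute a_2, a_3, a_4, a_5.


Substitute y = sum_n a_n x^n.
y''(x) has coefficient (n+2)(n+1) a_{n+2} at x^n;
5 x y'(x) has coefficient 5 n a_n at x^n (shift);
-2 y(x) has coefficient -2 a_n at x^n.
Matching x^n: (n+2)(n+1) a_{n+2} + (5n - 2) a_n = 0.
Thus a_{n+2} = (-5n + 2) / ((n+1)(n+2)) * a_n.

Check with a_0 = 1, a_1 = -2 (apply the recurrence for n = 0, 1, 2, 3): a_0 = 1, a_1 = -2, a_2 = 1, a_3 = 1, a_4 = -2/3, a_5 = -13/20.

a_(n+2) = (-5n + 2) / ((n+1)(n+2)) * a_n; check: a_0 = 1, a_1 = -2, a_2 = 1, a_3 = 1, a_4 = -2/3, a_5 = -13/20


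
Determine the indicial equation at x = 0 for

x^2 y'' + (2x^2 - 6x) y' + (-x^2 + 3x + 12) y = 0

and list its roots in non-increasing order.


Divide by x^2 to reach normal form y'' + P_1(x) y' + P_2(x) y = 0 with P_1(x) = 2 - 6/x and P_2(x) = -1 + 3/x + 12/x^2.
x = 0 is a singular point because the y'-coefficient 2 - 6/x has a pole at x = 0 and the y-coefficient -1 + 3/x + 12/x^2 has a pole at x = 0.
It is a regular singular point because x P_1(x) = p(x) = 2x - 6 and x^2 P_2(x) = q(x) = -x^2 + 3x + 12 are polynomials, hence analytic at x = 0.
p(0) = -6,  q(0) = 12.
Indicial equation: r(r-1) + p(0) r + q(0) = 0, i.e. r^2 + (p(0) - 1) r + q(0) = 0, i.e. r^2 - 7 r + 12 = 0.
Discriminant: (-7)^2 - 4(12) = 1, so r = (7 ± 1)/2.
Solving: r_1 = 4, r_2 = 3.

indicial: r^2 - 7 r + 12 = 0; roots r_1 = 4, r_2 = 3


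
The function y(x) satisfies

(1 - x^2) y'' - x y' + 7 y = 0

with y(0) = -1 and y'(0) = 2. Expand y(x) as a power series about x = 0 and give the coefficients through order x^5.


Ansatz: y(x) = sum_{n>=0} a_n x^n, so y'(x) = sum_{n>=1} n a_n x^(n-1) and y''(x) = sum_{n>=2} n(n-1) a_n x^(n-2).
Substitute into P(x) y'' + Q(x) y' + R(x) y = 0 with P(x) = 1 - x^2, Q(x) = -x, R(x) = 7, and match powers of x.
Initial conditions: a_0 = -1, a_1 = 2.
Setting the coefficient of each power of x to zero and solving order by order (substituting the coefficients already found):
  x^0: 2 a_2 + 7 a_0 = 0  ->  2 a_2 = -7 a_0 = 7  ->  a_2 = 7/2
  x^1: 6 a_3 + 6 a_1 = 0  ->  6 a_3 = -6 a_1 = -12  ->  a_3 = -2
  x^2: 12 a_4 + 3 a_2 = 0  ->  12 a_4 = -3 a_2 = -21/2  ->  a_4 = -7/8
  x^3: 20 a_5 - 2 a_3 = 0  ->  20 a_5 = 2 a_3 = -4  ->  a_5 = -1/5
Truncated series: y(x) = -1 + 2 x + (7/2) x^2 - 2 x^3 - (7/8) x^4 - (1/5) x^5 + O(x^6).

a_0 = -1; a_1 = 2; a_2 = 7/2; a_3 = -2; a_4 = -7/8; a_5 = -1/5


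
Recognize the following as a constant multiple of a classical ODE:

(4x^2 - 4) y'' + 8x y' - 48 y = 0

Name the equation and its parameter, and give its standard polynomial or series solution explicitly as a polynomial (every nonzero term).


All three coefficients share the factor -4; dividing through by -4 gives  (1 - x^2) y'' - 2x y' + 12 y = 0.
This matches the Legendre equation (1 - x^2) y'' - 2x y' + n(n+1) y = 0 (note the -2x y' term) with n(n+1) = 12, so n = 3; the polynomial solution is P_3(x).
With y = sum_k a_k x^k, matching x^k gives (k+2)(k+1) a_{k+2} = [k(k+1) - n(n+1)] a_k = (k - 3)(k + 4) a_k. The right side vanishes at k = 3, so the series with the parity of 3 terminates at degree 3.
Standard normalization (P_n(1) = 1): leading coefficient (2n)!/(2^n (n!)^2) = 720/(8*36) = 5/2, so a_3 = 5/2. Work downward with a_k = (k+1)(k+2) a_{k+2} / ((k - 3)(k + 4)):
  a_1 = (2)(3)(5/2) / ((1 - 3)(1 + 4)) = 15/(-10) = -3/2
Hence P_3(x) = 5 x^3/2 - 3 x/2.

P_3(x); series = 5 x^3/2 - 3 x/2


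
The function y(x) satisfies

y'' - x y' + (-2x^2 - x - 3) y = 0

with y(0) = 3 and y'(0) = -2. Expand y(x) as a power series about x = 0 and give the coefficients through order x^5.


Ansatz: y(x) = sum_{n>=0} a_n x^n, so y'(x) = sum_{n>=1} n a_n x^(n-1) and y''(x) = sum_{n>=2} n(n-1) a_n x^(n-2).
Substitute into P(x) y'' + Q(x) y' + R(x) y = 0 with P(x) = 1, Q(x) = -x, R(x) = -2x^2 - x - 3, and match powers of x.
Initial conditions: a_0 = 3, a_1 = -2.
Setting the coefficient of each power of x to zero and solving order by order (substituting the coefficients already found):
  x^0: 2 a_2 - 3 a_0 = 0  ->  2 a_2 = 3 a_0 = 9  ->  a_2 = 9/2
  x^1: 6 a_3 - 4 a_1 - a_0 = 0  ->  6 a_3 = 4 a_1 + a_0 = -5  ->  a_3 = -5/6
  x^2: 12 a_4 - 5 a_2 - a_1 - 2 a_0 = 0  ->  12 a_4 = 5 a_2 + a_1 + 2 a_0 = 53/2  ->  a_4 = 53/24
  x^3: 20 a_5 - 6 a_3 - a_2 - 2 a_1 = 0  ->  20 a_5 = 6 a_3 + a_2 + 2 a_1 = -9/2  ->  a_5 = -9/40
Truncated series: y(x) = 3 - 2 x + (9/2) x^2 - (5/6) x^3 + (53/24) x^4 - (9/40) x^5 + O(x^6).

a_0 = 3; a_1 = -2; a_2 = 9/2; a_3 = -5/6; a_4 = 53/24; a_5 = -9/40


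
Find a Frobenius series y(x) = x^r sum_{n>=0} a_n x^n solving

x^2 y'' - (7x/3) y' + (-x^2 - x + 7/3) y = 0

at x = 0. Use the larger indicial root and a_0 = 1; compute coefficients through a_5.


Write in Frobenius form y'' + (p(x)/x) y' + (q(x)/x^2) y = 0:
  p(x) = -7/3,  q(x) = -x^2 - x + 7/3.
Indicial equation: r(r-1) + (-7/3) r + (7/3) = 0 -> roots r_1 = 7/3, r_2 = 1.
Take r = r_1 = 7/3. Let y(x) = x^r sum_{n>=0} a_n x^n with a_0 = 1.
Substitute y = x^r sum a_n x^n and match x^{r+n}. The recurrence is
  D(n) a_n - 1 a_{n-1} - 1 a_{n-2} = 0,  where D(n) = (r+n)(r+n-1) + (-7/3)(r+n) + (7/3).
  a_n = [1 a_{n-1} + 1 a_{n-2}] / D(n).
Since the indicial polynomial factors as (r - r_1)(r - r_2), D(n) = (r_1 + n - r_1)(r_1 + n - r_2) = n(n + 4/3).
Evaluating step by step (a_0 = 1):
  n = 1: D(1) = 1(1 + 4/3) = 7/3; numerator = 1(1) = 1; a_1 = (1)/(7/3) = 3/7
  n = 2: D(2) = 2(2 + 4/3) = 20/3; numerator = 1(3/7) + 1(1) = 10/7; a_2 = (10/7)/(20/3) = 3/14
  n = 3: D(3) = 3(3 + 4/3) = 13; numerator = 1(3/14) + 1(3/7) = 9/14; a_3 = (9/14)/(13) = 9/182
  n = 4: D(4) = 4(4 + 4/3) = 64/3; numerator = 1(9/182) + 1(3/14) = 24/91; a_4 = (24/91)/(64/3) = 9/728
  n = 5: D(5) = 5(5 + 4/3) = 95/3; numerator = 1(9/728) + 1(9/182) = 45/728; a_5 = (45/728)/(95/3) = 27/13832

r = 7/3; a_0 = 1; a_1 = 3/7; a_2 = 3/14; a_3 = 9/182; a_4 = 9/728; a_5 = 27/13832


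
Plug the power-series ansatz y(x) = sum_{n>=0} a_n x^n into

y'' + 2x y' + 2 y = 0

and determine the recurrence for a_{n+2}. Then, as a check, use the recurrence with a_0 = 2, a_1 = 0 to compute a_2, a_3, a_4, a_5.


Substitute y = sum_n a_n x^n.
y''(x) has coefficient (n+2)(n+1) a_{n+2} at x^n;
2 x y'(x) has coefficient 2 n a_n at x^n (shift);
2 y(x) has coefficient 2 a_n at x^n.
Matching x^n: (n+2)(n+1) a_{n+2} + (2n + 2) a_n = 0.
Thus a_{n+2} = (-2n - 2) / ((n+1)(n+2)) * a_n.

Check with a_0 = 2, a_1 = 0 (apply the recurrence for n = 0, 1, 2, 3): a_0 = 2, a_1 = 0, a_2 = -2, a_3 = 0, a_4 = 1, a_5 = 0.

a_(n+2) = (-2n - 2) / ((n+1)(n+2)) * a_n; check: a_0 = 2, a_1 = 0, a_2 = -2, a_3 = 0, a_4 = 1, a_5 = 0


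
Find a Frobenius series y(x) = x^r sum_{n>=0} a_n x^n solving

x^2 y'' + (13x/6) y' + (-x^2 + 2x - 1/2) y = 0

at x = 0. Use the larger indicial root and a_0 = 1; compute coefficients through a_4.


Write in Frobenius form y'' + (p(x)/x) y' + (q(x)/x^2) y = 0:
  p(x) = 13/6,  q(x) = -x^2 + 2x - 1/2.
Indicial equation: r(r-1) + (13/6) r + (-1/2) = 0 -> roots r_1 = 1/3, r_2 = -3/2.
Take r = r_1 = 1/3. Let y(x) = x^r sum_{n>=0} a_n x^n with a_0 = 1.
Substitute y = x^r sum a_n x^n and match x^{r+n}. The recurrence is
  D(n) a_n + 2 a_{n-1} - 1 a_{n-2} = 0,  where D(n) = (r+n)(r+n-1) + (13/6)(r+n) + (-1/2).
  a_n = [-2 a_{n-1} + 1 a_{n-2}] / D(n).
Since the indicial polynomial factors as (r - r_1)(r - r_2), D(n) = (r_1 + n - r_1)(r_1 + n - r_2) = n(n + 11/6).
Evaluating step by step (a_0 = 1):
  n = 1: D(1) = 1(1 + 11/6) = 17/6; numerator = -2(1) = -2; a_1 = (-2)/(17/6) = -12/17
  n = 2: D(2) = 2(2 + 11/6) = 23/3; numerator = -2(-12/17) + 1(1) = 41/17; a_2 = (41/17)/(23/3) = 123/391
  n = 3: D(3) = 3(3 + 11/6) = 29/2; numerator = -2(123/391) + 1(-12/17) = -522/391; a_3 = (-522/391)/(29/2) = -36/391
  n = 4: D(4) = 4(4 + 11/6) = 70/3; numerator = -2(-36/391) + 1(123/391) = 195/391; a_4 = (195/391)/(70/3) = 117/5474

r = 1/3; a_0 = 1; a_1 = -12/17; a_2 = 123/391; a_3 = -36/391; a_4 = 117/5474


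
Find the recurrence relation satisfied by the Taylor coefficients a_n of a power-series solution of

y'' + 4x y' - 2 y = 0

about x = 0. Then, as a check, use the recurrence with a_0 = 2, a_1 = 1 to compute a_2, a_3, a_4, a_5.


Substitute y = sum_n a_n x^n.
y''(x) has coefficient (n+2)(n+1) a_{n+2} at x^n;
4 x y'(x) has coefficient 4 n a_n at x^n (shift);
-2 y(x) has coefficient -2 a_n at x^n.
Matching x^n: (n+2)(n+1) a_{n+2} + (4n - 2) a_n = 0.
Thus a_{n+2} = (-4n + 2) / ((n+1)(n+2)) * a_n.

Check with a_0 = 2, a_1 = 1 (apply the recurrence for n = 0, 1, 2, 3): a_0 = 2, a_1 = 1, a_2 = 2, a_3 = -1/3, a_4 = -1, a_5 = 1/6.

a_(n+2) = (-4n + 2) / ((n+1)(n+2)) * a_n; check: a_0 = 2, a_1 = 1, a_2 = 2, a_3 = -1/3, a_4 = -1, a_5 = 1/6


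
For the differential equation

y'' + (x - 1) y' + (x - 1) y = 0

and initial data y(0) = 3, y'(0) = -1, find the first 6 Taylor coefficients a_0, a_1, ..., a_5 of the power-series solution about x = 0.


Ansatz: y(x) = sum_{n>=0} a_n x^n, so y'(x) = sum_{n>=1} n a_n x^(n-1) and y''(x) = sum_{n>=2} n(n-1) a_n x^(n-2).
Substitute into P(x) y'' + Q(x) y' + R(x) y = 0 with P(x) = 1, Q(x) = x - 1, R(x) = x - 1, and match powers of x.
Initial conditions: a_0 = 3, a_1 = -1.
Setting the coefficient of each power of x to zero and solving order by order (substituting the coefficients already found):
  x^0: 2 a_2 - a_1 - a_0 = 0  ->  2 a_2 = a_1 + a_0 = 2  ->  a_2 = 1
  x^1: 6 a_3 - 2 a_2 + a_0 = 0  ->  6 a_3 = 2 a_2 - a_0 = -1  ->  a_3 = -1/6
  x^2: 12 a_4 - 3 a_3 + a_2 + a_1 = 0  ->  12 a_4 = 3 a_3 - a_2 - a_1 = -1/2  ->  a_4 = -1/24
  x^3: 20 a_5 - 4 a_4 + 2 a_3 + a_2 = 0  ->  20 a_5 = 4 a_4 - 2 a_3 - a_2 = -5/6  ->  a_5 = -1/24
Truncated series: y(x) = 3 - x + x^2 - (1/6) x^3 - (1/24) x^4 - (1/24) x^5 + O(x^6).

a_0 = 3; a_1 = -1; a_2 = 1; a_3 = -1/6; a_4 = -1/24; a_5 = -1/24


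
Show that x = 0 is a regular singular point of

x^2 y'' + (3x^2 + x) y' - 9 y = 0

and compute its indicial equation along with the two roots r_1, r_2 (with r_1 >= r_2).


Divide by x^2 to reach normal form y'' + P_1(x) y' + P_2(x) y = 0 with P_1(x) = 3 + 1/x and P_2(x) = -9/x^2.
x = 0 is a singular point because the y'-coefficient 3 + 1/x has a pole at x = 0 and the y-coefficient -9/x^2 has a pole at x = 0.
It is a regular singular point because x P_1(x) = p(x) = 3x + 1 and x^2 P_2(x) = q(x) = -9 are polynomials, hence analytic at x = 0.
p(0) = 1,  q(0) = -9.
Indicial equation: r(r-1) + p(0) r + q(0) = 0, i.e. r^2 + (p(0) - 1) r + q(0) = 0, i.e. r^2 - 9 = 0.
Discriminant: (0)^2 - 4(-9) = 36, so r = (0 ± 6)/2.
Solving: r_1 = 3, r_2 = -3.

indicial: r^2 - 9 = 0; roots r_1 = 3, r_2 = -3


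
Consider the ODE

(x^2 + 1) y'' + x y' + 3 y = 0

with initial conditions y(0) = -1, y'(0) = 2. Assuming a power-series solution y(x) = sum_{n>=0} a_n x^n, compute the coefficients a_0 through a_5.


Ansatz: y(x) = sum_{n>=0} a_n x^n, so y'(x) = sum_{n>=1} n a_n x^(n-1) and y''(x) = sum_{n>=2} n(n-1) a_n x^(n-2).
Substitute into P(x) y'' + Q(x) y' + R(x) y = 0 with P(x) = x^2 + 1, Q(x) = x, R(x) = 3, and match powers of x.
Initial conditions: a_0 = -1, a_1 = 2.
Setting the coefficient of each power of x to zero and solving order by order (substituting the coefficients already found):
  x^0: 2 a_2 + 3 a_0 = 0  ->  2 a_2 = -3 a_0 = 3  ->  a_2 = 3/2
  x^1: 6 a_3 + 4 a_1 = 0  ->  6 a_3 = -4 a_1 = -8  ->  a_3 = -4/3
  x^2: 12 a_4 + 7 a_2 = 0  ->  12 a_4 = -7 a_2 = -21/2  ->  a_4 = -7/8
  x^3: 20 a_5 + 12 a_3 = 0  ->  20 a_5 = -12 a_3 = 16  ->  a_5 = 4/5
Truncated series: y(x) = -1 + 2 x + (3/2) x^2 - (4/3) x^3 - (7/8) x^4 + (4/5) x^5 + O(x^6).

a_0 = -1; a_1 = 2; a_2 = 3/2; a_3 = -4/3; a_4 = -7/8; a_5 = 4/5


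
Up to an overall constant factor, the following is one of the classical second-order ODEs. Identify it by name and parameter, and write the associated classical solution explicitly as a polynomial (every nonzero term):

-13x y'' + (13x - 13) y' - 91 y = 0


All three coefficients share the factor -13; dividing through by -13 gives  x y'' + (1 - x) y' + 7 y = 0.
This matches the Laguerre equation x y'' + (1 - x) y' + n y = 0 with n = 7; the polynomial solution is L_7(x).
With y = sum_k a_k x^k, matching x^k gives (k+1)k a_{k+1} + (k+1) a_{k+1} - k a_k + n a_k = 0, i.e. (k+1)^2 a_{k+1} = (k - n) a_k = (k - 7) a_k. The right side vanishes at k = 7, so the series terminates at degree 7.
Standard normalization L_n(0) = 1 gives a_0 = 1. Work upward with a_{k+1} = (k - 7) a_k / (k+1)^2:
  a_1 = (0 - 7)(1) / 1^2 = -7/1 = -7
  a_2 = (1 - 7)(-7) / 2^2 = 42/4 = 21/2
  a_3 = (2 - 7)(21/2) / 3^2 = (-105/2)/9 = -35/6
  a_4 = (3 - 7)(-35/6) / 4^2 = (70/3)/16 = 35/24
  a_5 = (4 - 7)(35/24) / 5^2 = (-35/8)/25 = -7/40
  a_6 = (5 - 7)(-7/40) / 6^2 = (7/20)/36 = 7/720
  a_7 = (6 - 7)(7/720) / 7^2 = (-7/720)/49 = -1/5040
Hence L_7(x) = -x^7/5040 + 7 x^6/720 - 7 x^5/40 + 35 x^4/24 - 35 x^3/6 + 21 x^2/2 - 7 x + 1.

L_7(x); series = -x^7/5040 + 7 x^6/720 - 7 x^5/40 + 35 x^4/24 - 35 x^3/6 + 21 x^2/2 - 7 x + 1


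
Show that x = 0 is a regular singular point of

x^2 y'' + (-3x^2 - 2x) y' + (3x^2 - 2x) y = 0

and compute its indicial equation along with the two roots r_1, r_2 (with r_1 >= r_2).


Divide by x^2 to reach normal form y'' + P_1(x) y' + P_2(x) y = 0 with P_1(x) = -3 - 2/x and P_2(x) = 3 - 2/x.
x = 0 is a singular point because the y'-coefficient -3 - 2/x has a pole at x = 0 and the y-coefficient 3 - 2/x has a pole at x = 0.
It is a regular singular point because x P_1(x) = p(x) = -3x - 2 and x^2 P_2(x) = q(x) = 3x^2 - 2x are polynomials, hence analytic at x = 0.
p(0) = -2,  q(0) = 0.
Indicial equation: r(r-1) + p(0) r + q(0) = 0, i.e. r^2 + (p(0) - 1) r + q(0) = 0, i.e. r^2 - 3 r = 0.
Discriminant: (-3)^2 - 4(0) = 9, so r = (3 ± 3)/2.
Solving: r_1 = 3, r_2 = 0.

indicial: r^2 - 3 r = 0; roots r_1 = 3, r_2 = 0


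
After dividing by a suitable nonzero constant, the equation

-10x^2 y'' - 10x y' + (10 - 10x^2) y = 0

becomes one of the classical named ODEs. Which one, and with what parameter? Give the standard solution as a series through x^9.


All three coefficients share the factor -10; dividing through by -10 gives  x^2 y'' + x y' + (x^2 - 1) y = 0.
This matches the Bessel equation x^2 y'' + x y' + (x^2 - nu^2) y = 0 with nu^2 = 1, so nu = 1; the solution bounded at x = 0 is J_1(x).
Frobenius at x = 0: indicial roots ±nu; for r = nu the recurrence k(k + 2nu) c_k = -c_{k-2} gives the standard series J_nu(x) = sum_{k>=0} (-1)^k / (k! (k+nu)!) (x/2)^(2k+nu). Evaluate the first 5 terms:
  k = 0: (-1)^0 / (0! * 1! * 2^1) x^1 = 1/(1*1*2) x^1 = (1/2) x^1
  k = 1: (-1)^1 / (1! * 2! * 2^3) x^3 = -1/(1*2*8) x^3 = (-1/16) x^3
  k = 2: (-1)^2 / (2! * 3! * 2^5) x^5 = 1/(2*6*32) x^5 = (1/384) x^5
  k = 3: (-1)^3 / (3! * 4! * 2^7) x^7 = -1/(6*24*128) x^7 = (-1/18432) x^7
  k = 4: (-1)^4 / (4! * 5! * 2^9) x^9 = 1/(24*120*512) x^9 = (1/1474560) x^9
Hence J_1(x) = x^9/1474560 - x^7/18432 + x^5/384 - x^3/16 + x/2 + ....

J_1(x); series = x^9/1474560 - x^7/18432 + x^5/384 - x^3/16 + x/2


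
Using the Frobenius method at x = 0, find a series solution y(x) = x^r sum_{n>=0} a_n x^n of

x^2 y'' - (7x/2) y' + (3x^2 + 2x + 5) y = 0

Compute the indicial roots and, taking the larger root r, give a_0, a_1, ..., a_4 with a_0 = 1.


Write in Frobenius form y'' + (p(x)/x) y' + (q(x)/x^2) y = 0:
  p(x) = -7/2,  q(x) = 3x^2 + 2x + 5.
Indicial equation: r(r-1) + (-7/2) r + (5) = 0 -> roots r_1 = 5/2, r_2 = 2.
Take r = r_1 = 5/2. Let y(x) = x^r sum_{n>=0} a_n x^n with a_0 = 1.
Substitute y = x^r sum a_n x^n and match x^{r+n}. The recurrence is
  D(n) a_n + 2 a_{n-1} + 3 a_{n-2} = 0,  where D(n) = (r+n)(r+n-1) + (-7/2)(r+n) + (5).
  a_n = [-2 a_{n-1} - 3 a_{n-2}] / D(n).
Since the indicial polynomial factors as (r - r_1)(r - r_2), D(n) = (r_1 + n - r_1)(r_1 + n - r_2) = n(n + 1/2).
Evaluating step by step (a_0 = 1):
  n = 1: D(1) = 1(1 + 1/2) = 3/2; numerator = -2(1) = -2; a_1 = (-2)/(3/2) = -4/3
  n = 2: D(2) = 2(2 + 1/2) = 5; numerator = -2(-4/3) - 3(1) = -1/3; a_2 = (-1/3)/(5) = -1/15
  n = 3: D(3) = 3(3 + 1/2) = 21/2; numerator = -2(-1/15) - 3(-4/3) = 62/15; a_3 = (62/15)/(21/2) = 124/315
  n = 4: D(4) = 4(4 + 1/2) = 18; numerator = -2(124/315) - 3(-1/15) = -37/63; a_4 = (-37/63)/(18) = -37/1134

r = 5/2; a_0 = 1; a_1 = -4/3; a_2 = -1/15; a_3 = 124/315; a_4 = -37/1134


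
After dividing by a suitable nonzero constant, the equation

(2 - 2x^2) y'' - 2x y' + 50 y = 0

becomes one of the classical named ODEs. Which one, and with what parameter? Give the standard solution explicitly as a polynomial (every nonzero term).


All three coefficients share the factor 2; dividing through by 2 gives  (1 - x^2) y'' - x y' + 25 y = 0.
This matches the Chebyshev equation (1 - x^2) y'' - x y' + n^2 y = 0 (note the -x y' term, not -2x y') with n^2 = 25, so n = 5; the polynomial solution is T_5(x).
With y = sum_k a_k x^k, matching x^k gives (k+2)(k+1) a_{k+2} = (k^2 - n^2) a_k = (k - 5)(k + 5) a_k. The right side vanishes at k = 5, so the series with the parity of 5 terminates at degree 5.
Standard normalization: leading coefficient of T_n is 2^(n-1), so a_5 = 2^4 = 16. Work downward with a_k = (k+1)(k+2) a_{k+2} / ((k - 5)(k + 5)):
  a_3 = (4)(5)(16) / ((3 - 5)(3 + 5)) = 320/(-16) = -20
  a_1 = (2)(3)(-20) / ((1 - 5)(1 + 5)) = -120/(-24) = 5
Hence T_5(x) = 16 x^5 - 20 x^3 + 5 x.

T_5(x); series = 16 x^5 - 20 x^3 + 5 x


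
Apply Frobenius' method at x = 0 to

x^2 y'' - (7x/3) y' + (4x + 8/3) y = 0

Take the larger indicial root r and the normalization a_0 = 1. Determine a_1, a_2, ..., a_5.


Write in Frobenius form y'' + (p(x)/x) y' + (q(x)/x^2) y = 0:
  p(x) = -7/3,  q(x) = 4x + 8/3.
Indicial equation: r(r-1) + (-7/3) r + (8/3) = 0 -> roots r_1 = 2, r_2 = 4/3.
Take r = r_1 = 2. Let y(x) = x^r sum_{n>=0} a_n x^n with a_0 = 1.
Substitute y = x^r sum a_n x^n and match x^{r+n}. The recurrence is
  D(n) a_n + 4 a_{n-1} = 0,  where D(n) = (r+n)(r+n-1) + (-7/3)(r+n) + (8/3).
  a_n = -4 / D(n) * a_{n-1}.
Since the indicial polynomial factors as (r - r_1)(r - r_2), D(n) = (r_1 + n - r_1)(r_1 + n - r_2) = n(n + 2/3).
Evaluating step by step (a_0 = 1):
  n = 1: D(1) = 1(1 + 2/3) = 5/3; numerator = -4(1) = -4; a_1 = (-4)/(5/3) = -12/5
  n = 2: D(2) = 2(2 + 2/3) = 16/3; numerator = -4(-12/5) = 48/5; a_2 = (48/5)/(16/3) = 9/5
  n = 3: D(3) = 3(3 + 2/3) = 11; numerator = -4(9/5) = -36/5; a_3 = (-36/5)/(11) = -36/55
  n = 4: D(4) = 4(4 + 2/3) = 56/3; numerator = -4(-36/55) = 144/55; a_4 = (144/55)/(56/3) = 54/385
  n = 5: D(5) = 5(5 + 2/3) = 85/3; numerator = -4(54/385) = -216/385; a_5 = (-216/385)/(85/3) = -648/32725

r = 2; a_0 = 1; a_1 = -12/5; a_2 = 9/5; a_3 = -36/55; a_4 = 54/385; a_5 = -648/32725


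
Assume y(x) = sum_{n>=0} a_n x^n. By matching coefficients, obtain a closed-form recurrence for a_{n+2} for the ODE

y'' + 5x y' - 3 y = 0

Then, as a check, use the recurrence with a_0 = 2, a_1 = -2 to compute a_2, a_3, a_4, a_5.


Substitute y = sum_n a_n x^n.
y''(x) has coefficient (n+2)(n+1) a_{n+2} at x^n;
5 x y'(x) has coefficient 5 n a_n at x^n (shift);
-3 y(x) has coefficient -3 a_n at x^n.
Matching x^n: (n+2)(n+1) a_{n+2} + (5n - 3) a_n = 0.
Thus a_{n+2} = (-5n + 3) / ((n+1)(n+2)) * a_n.

Check with a_0 = 2, a_1 = -2 (apply the recurrence for n = 0, 1, 2, 3): a_0 = 2, a_1 = -2, a_2 = 3, a_3 = 2/3, a_4 = -7/4, a_5 = -2/5.

a_(n+2) = (-5n + 3) / ((n+1)(n+2)) * a_n; check: a_0 = 2, a_1 = -2, a_2 = 3, a_3 = 2/3, a_4 = -7/4, a_5 = -2/5


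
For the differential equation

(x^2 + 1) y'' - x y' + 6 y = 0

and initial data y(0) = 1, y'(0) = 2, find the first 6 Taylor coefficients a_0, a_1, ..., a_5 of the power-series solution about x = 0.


Ansatz: y(x) = sum_{n>=0} a_n x^n, so y'(x) = sum_{n>=1} n a_n x^(n-1) and y''(x) = sum_{n>=2} n(n-1) a_n x^(n-2).
Substitute into P(x) y'' + Q(x) y' + R(x) y = 0 with P(x) = x^2 + 1, Q(x) = -x, R(x) = 6, and match powers of x.
Initial conditions: a_0 = 1, a_1 = 2.
Setting the coefficient of each power of x to zero and solving order by order (substituting the coefficients already found):
  x^0: 2 a_2 + 6 a_0 = 0  ->  2 a_2 = -6 a_0 = -6  ->  a_2 = -3
  x^1: 6 a_3 + 5 a_1 = 0  ->  6 a_3 = -5 a_1 = -10  ->  a_3 = -5/3
  x^2: 12 a_4 + 6 a_2 = 0  ->  12 a_4 = -6 a_2 = 18  ->  a_4 = 3/2
  x^3: 20 a_5 + 9 a_3 = 0  ->  20 a_5 = -9 a_3 = 15  ->  a_5 = 3/4
Truncated series: y(x) = 1 + 2 x - 3 x^2 - (5/3) x^3 + (3/2) x^4 + (3/4) x^5 + O(x^6).

a_0 = 1; a_1 = 2; a_2 = -3; a_3 = -5/3; a_4 = 3/2; a_5 = 3/4


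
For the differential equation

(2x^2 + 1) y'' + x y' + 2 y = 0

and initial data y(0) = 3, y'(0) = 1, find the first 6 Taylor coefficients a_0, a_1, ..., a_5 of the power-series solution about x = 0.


Ansatz: y(x) = sum_{n>=0} a_n x^n, so y'(x) = sum_{n>=1} n a_n x^(n-1) and y''(x) = sum_{n>=2} n(n-1) a_n x^(n-2).
Substitute into P(x) y'' + Q(x) y' + R(x) y = 0 with P(x) = 2x^2 + 1, Q(x) = x, R(x) = 2, and match powers of x.
Initial conditions: a_0 = 3, a_1 = 1.
Setting the coefficient of each power of x to zero and solving order by order (substituting the coefficients already found):
  x^0: 2 a_2 + 2 a_0 = 0  ->  2 a_2 = -2 a_0 = -6  ->  a_2 = -3
  x^1: 6 a_3 + 3 a_1 = 0  ->  6 a_3 = -3 a_1 = -3  ->  a_3 = -1/2
  x^2: 12 a_4 + 8 a_2 = 0  ->  12 a_4 = -8 a_2 = 24  ->  a_4 = 2
  x^3: 20 a_5 + 17 a_3 = 0  ->  20 a_5 = -17 a_3 = 17/2  ->  a_5 = 17/40
Truncated series: y(x) = 3 + x - 3 x^2 - (1/2) x^3 + 2 x^4 + (17/40) x^5 + O(x^6).

a_0 = 3; a_1 = 1; a_2 = -3; a_3 = -1/2; a_4 = 2; a_5 = 17/40


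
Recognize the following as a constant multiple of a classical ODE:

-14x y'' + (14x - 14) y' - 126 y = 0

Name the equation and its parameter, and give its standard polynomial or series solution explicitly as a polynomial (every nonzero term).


All three coefficients share the factor -14; dividing through by -14 gives  x y'' + (1 - x) y' + 9 y = 0.
This matches the Laguerre equation x y'' + (1 - x) y' + n y = 0 with n = 9; the polynomial solution is L_9(x).
With y = sum_k a_k x^k, matching x^k gives (k+1)k a_{k+1} + (k+1) a_{k+1} - k a_k + n a_k = 0, i.e. (k+1)^2 a_{k+1} = (k - n) a_k = (k - 9) a_k. The right side vanishes at k = 9, so the series terminates at degree 9.
Standard normalization L_n(0) = 1 gives a_0 = 1. Work upward with a_{k+1} = (k - 9) a_k / (k+1)^2:
  a_1 = (0 - 9)(1) / 1^2 = -9/1 = -9
  a_2 = (1 - 9)(-9) / 2^2 = 72/4 = 18
  a_3 = (2 - 9)(18) / 3^2 = -126/9 = -14
  a_4 = (3 - 9)(-14) / 4^2 = 84/16 = 21/4
  a_5 = (4 - 9)(21/4) / 5^2 = (-105/4)/25 = -21/20
  a_6 = (5 - 9)(-21/20) / 6^2 = (21/5)/36 = 7/60
  a_7 = (6 - 9)(7/60) / 7^2 = (-7/20)/49 = -1/140
  a_8 = (7 - 9)(-1/140) / 8^2 = (1/70)/64 = 1/4480
  a_9 = (8 - 9)(1/4480) / 9^2 = (-1/4480)/81 = -1/362880
Hence L_9(x) = -x^9/362880 + x^8/4480 - x^7/140 + 7 x^6/60 - 21 x^5/20 + 21 x^4/4 - 14 x^3 + 18 x^2 - 9 x + 1.

L_9(x); series = -x^9/362880 + x^8/4480 - x^7/140 + 7 x^6/60 - 21 x^5/20 + 21 x^4/4 - 14 x^3 + 18 x^2 - 9 x + 1


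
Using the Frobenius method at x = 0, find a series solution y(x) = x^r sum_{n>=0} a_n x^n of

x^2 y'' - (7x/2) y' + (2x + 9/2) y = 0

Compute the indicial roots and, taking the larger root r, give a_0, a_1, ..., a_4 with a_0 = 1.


Write in Frobenius form y'' + (p(x)/x) y' + (q(x)/x^2) y = 0:
  p(x) = -7/2,  q(x) = 2x + 9/2.
Indicial equation: r(r-1) + (-7/2) r + (9/2) = 0 -> roots r_1 = 3, r_2 = 3/2.
Take r = r_1 = 3. Let y(x) = x^r sum_{n>=0} a_n x^n with a_0 = 1.
Substitute y = x^r sum a_n x^n and match x^{r+n}. The recurrence is
  D(n) a_n + 2 a_{n-1} = 0,  where D(n) = (r+n)(r+n-1) + (-7/2)(r+n) + (9/2).
  a_n = -2 / D(n) * a_{n-1}.
Since the indicial polynomial factors as (r - r_1)(r - r_2), D(n) = (r_1 + n - r_1)(r_1 + n - r_2) = n(n + 3/2).
Evaluating step by step (a_0 = 1):
  n = 1: D(1) = 1(1 + 3/2) = 5/2; numerator = -2(1) = -2; a_1 = (-2)/(5/2) = -4/5
  n = 2: D(2) = 2(2 + 3/2) = 7; numerator = -2(-4/5) = 8/5; a_2 = (8/5)/(7) = 8/35
  n = 3: D(3) = 3(3 + 3/2) = 27/2; numerator = -2(8/35) = -16/35; a_3 = (-16/35)/(27/2) = -32/945
  n = 4: D(4) = 4(4 + 3/2) = 22; numerator = -2(-32/945) = 64/945; a_4 = (64/945)/(22) = 32/10395

r = 3; a_0 = 1; a_1 = -4/5; a_2 = 8/35; a_3 = -32/945; a_4 = 32/10395


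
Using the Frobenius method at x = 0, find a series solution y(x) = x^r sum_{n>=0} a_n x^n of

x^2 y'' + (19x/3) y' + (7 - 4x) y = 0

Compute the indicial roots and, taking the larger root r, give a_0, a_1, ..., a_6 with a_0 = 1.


Write in Frobenius form y'' + (p(x)/x) y' + (q(x)/x^2) y = 0:
  p(x) = 19/3,  q(x) = 7 - 4x.
Indicial equation: r(r-1) + (19/3) r + (7) = 0 -> roots r_1 = -7/3, r_2 = -3.
Take r = r_1 = -7/3. Let y(x) = x^r sum_{n>=0} a_n x^n with a_0 = 1.
Substitute y = x^r sum a_n x^n and match x^{r+n}. The recurrence is
  D(n) a_n - 4 a_{n-1} = 0,  where D(n) = (r+n)(r+n-1) + (19/3)(r+n) + (7).
  a_n = 4 / D(n) * a_{n-1}.
Since the indicial polynomial factors as (r - r_1)(r - r_2), D(n) = (r_1 + n - r_1)(r_1 + n - r_2) = n(n + 2/3).
Evaluating step by step (a_0 = 1):
  n = 1: D(1) = 1(1 + 2/3) = 5/3; numerator = 4(1) = 4; a_1 = (4)/(5/3) = 12/5
  n = 2: D(2) = 2(2 + 2/3) = 16/3; numerator = 4(12/5) = 48/5; a_2 = (48/5)/(16/3) = 9/5
  n = 3: D(3) = 3(3 + 2/3) = 11; numerator = 4(9/5) = 36/5; a_3 = (36/5)/(11) = 36/55
  n = 4: D(4) = 4(4 + 2/3) = 56/3; numerator = 4(36/55) = 144/55; a_4 = (144/55)/(56/3) = 54/385
  n = 5: D(5) = 5(5 + 2/3) = 85/3; numerator = 4(54/385) = 216/385; a_5 = (216/385)/(85/3) = 648/32725
  n = 6: D(6) = 6(6 + 2/3) = 40; numerator = 4(648/32725) = 2592/32725; a_6 = (2592/32725)/(40) = 324/163625

r = -7/3; a_0 = 1; a_1 = 12/5; a_2 = 9/5; a_3 = 36/55; a_4 = 54/385; a_5 = 648/32725; a_6 = 324/163625


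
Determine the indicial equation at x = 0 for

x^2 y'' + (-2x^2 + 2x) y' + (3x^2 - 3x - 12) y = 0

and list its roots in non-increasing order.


Divide by x^2 to reach normal form y'' + P_1(x) y' + P_2(x) y = 0 with P_1(x) = -2 + 2/x and P_2(x) = 3 - 3/x - 12/x^2.
x = 0 is a singular point because the y'-coefficient -2 + 2/x has a pole at x = 0 and the y-coefficient 3 - 3/x - 12/x^2 has a pole at x = 0.
It is a regular singular point because x P_1(x) = p(x) = 2 - 2x and x^2 P_2(x) = q(x) = 3x^2 - 3x - 12 are polynomials, hence analytic at x = 0.
p(0) = 2,  q(0) = -12.
Indicial equation: r(r-1) + p(0) r + q(0) = 0, i.e. r^2 + (p(0) - 1) r + q(0) = 0, i.e. r^2 + 1 r - 12 = 0.
Discriminant: (1)^2 - 4(-12) = 49, so r = (-1 ± 7)/2.
Solving: r_1 = 3, r_2 = -4.

indicial: r^2 + 1 r - 12 = 0; roots r_1 = 3, r_2 = -4


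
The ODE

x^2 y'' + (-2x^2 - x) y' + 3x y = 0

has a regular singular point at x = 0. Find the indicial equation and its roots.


Divide by x^2 to reach normal form y'' + P_1(x) y' + P_2(x) y = 0 with P_1(x) = -2 - 1/x and P_2(x) = 3/x.
x = 0 is a singular point because the y'-coefficient -2 - 1/x has a pole at x = 0 and the y-coefficient 3/x has a pole at x = 0.
It is a regular singular point because x P_1(x) = p(x) = -2x - 1 and x^2 P_2(x) = q(x) = 3x are polynomials, hence analytic at x = 0.
p(0) = -1,  q(0) = 0.
Indicial equation: r(r-1) + p(0) r + q(0) = 0, i.e. r^2 + (p(0) - 1) r + q(0) = 0, i.e. r^2 - 2 r = 0.
Discriminant: (-2)^2 - 4(0) = 4, so r = (2 ± 2)/2.
Solving: r_1 = 2, r_2 = 0.

indicial: r^2 - 2 r = 0; roots r_1 = 2, r_2 = 0


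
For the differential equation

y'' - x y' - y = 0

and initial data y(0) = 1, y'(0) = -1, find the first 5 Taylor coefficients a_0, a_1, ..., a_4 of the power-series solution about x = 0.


Ansatz: y(x) = sum_{n>=0} a_n x^n, so y'(x) = sum_{n>=1} n a_n x^(n-1) and y''(x) = sum_{n>=2} n(n-1) a_n x^(n-2).
Substitute into P(x) y'' + Q(x) y' + R(x) y = 0 with P(x) = 1, Q(x) = -x, R(x) = -1, and match powers of x.
Initial conditions: a_0 = 1, a_1 = -1.
Setting the coefficient of each power of x to zero and solving order by order (substituting the coefficients already found):
  x^0: 2 a_2 - a_0 = 0  ->  2 a_2 = a_0 = 1  ->  a_2 = 1/2
  x^1: 6 a_3 - 2 a_1 = 0  ->  6 a_3 = 2 a_1 = -2  ->  a_3 = -1/3
  x^2: 12 a_4 - 3 a_2 = 0  ->  12 a_4 = 3 a_2 = 3/2  ->  a_4 = 1/8
Truncated series: y(x) = 1 - x + (1/2) x^2 - (1/3) x^3 + (1/8) x^4 + O(x^5).

a_0 = 1; a_1 = -1; a_2 = 1/2; a_3 = -1/3; a_4 = 1/8


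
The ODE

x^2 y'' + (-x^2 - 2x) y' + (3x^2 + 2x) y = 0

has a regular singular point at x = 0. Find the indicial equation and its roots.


Divide by x^2 to reach normal form y'' + P_1(x) y' + P_2(x) y = 0 with P_1(x) = -1 - 2/x and P_2(x) = 3 + 2/x.
x = 0 is a singular point because the y'-coefficient -1 - 2/x has a pole at x = 0 and the y-coefficient 3 + 2/x has a pole at x = 0.
It is a regular singular point because x P_1(x) = p(x) = -x - 2 and x^2 P_2(x) = q(x) = 3x^2 + 2x are polynomials, hence analytic at x = 0.
p(0) = -2,  q(0) = 0.
Indicial equation: r(r-1) + p(0) r + q(0) = 0, i.e. r^2 + (p(0) - 1) r + q(0) = 0, i.e. r^2 - 3 r = 0.
Discriminant: (-3)^2 - 4(0) = 9, so r = (3 ± 3)/2.
Solving: r_1 = 3, r_2 = 0.

indicial: r^2 - 3 r = 0; roots r_1 = 3, r_2 = 0


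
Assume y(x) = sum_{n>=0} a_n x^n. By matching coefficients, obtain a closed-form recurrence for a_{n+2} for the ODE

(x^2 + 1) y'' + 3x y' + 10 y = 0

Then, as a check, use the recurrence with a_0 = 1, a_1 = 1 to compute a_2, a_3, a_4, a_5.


Substitute y = sum_n a_n x^n.
(1 + 1 x^2) y'' contributes (n+2)(n+1) a_{n+2} + n(n-1) a_n at x^n.
3 x y'(x) contributes 3 n a_n at x^n.
10 y(x) contributes 10 a_n at x^n.
Matching x^n: (n+2)(n+1) a_{n+2} + (n(n-1) + 3 n + 10) a_n = 0.
Thus a_{n+2} = (-n(n-1) - 3 n - 10) / ((n+1)(n+2)) * a_n.

Check with a_0 = 1, a_1 = 1 (apply the recurrence for n = 0, 1, 2, 3): a_0 = 1, a_1 = 1, a_2 = -5, a_3 = -13/6, a_4 = 15/2, a_5 = 65/24.

a_(n+2) = (-n(n-1) - 3 n - 10) / ((n+1)(n+2)) * a_n; check: a_0 = 1, a_1 = 1, a_2 = -5, a_3 = -13/6, a_4 = 15/2, a_5 = 65/24


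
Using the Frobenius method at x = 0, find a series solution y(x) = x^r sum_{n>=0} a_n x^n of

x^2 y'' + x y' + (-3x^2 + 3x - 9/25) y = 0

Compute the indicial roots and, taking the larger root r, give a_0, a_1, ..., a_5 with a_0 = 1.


Write in Frobenius form y'' + (p(x)/x) y' + (q(x)/x^2) y = 0:
  p(x) = 1,  q(x) = -3x^2 + 3x - 9/25.
Indicial equation: r(r-1) + (1) r + (-9/25) = 0 -> roots r_1 = 3/5, r_2 = -3/5.
Take r = r_1 = 3/5. Let y(x) = x^r sum_{n>=0} a_n x^n with a_0 = 1.
Substitute y = x^r sum a_n x^n and match x^{r+n}. The recurrence is
  D(n) a_n + 3 a_{n-1} - 3 a_{n-2} = 0,  where D(n) = (r+n)(r+n-1) + (1)(r+n) + (-9/25).
  a_n = [-3 a_{n-1} + 3 a_{n-2}] / D(n).
Since the indicial polynomial factors as (r - r_1)(r - r_2), D(n) = (r_1 + n - r_1)(r_1 + n - r_2) = n(n + 6/5).
Evaluating step by step (a_0 = 1):
  n = 1: D(1) = 1(1 + 6/5) = 11/5; numerator = -3(1) = -3; a_1 = (-3)/(11/5) = -15/11
  n = 2: D(2) = 2(2 + 6/5) = 32/5; numerator = -3(-15/11) + 3(1) = 78/11; a_2 = (78/11)/(32/5) = 195/176
  n = 3: D(3) = 3(3 + 6/5) = 63/5; numerator = -3(195/176) + 3(-15/11) = -1305/176; a_3 = (-1305/176)/(63/5) = -725/1232
  n = 4: D(4) = 4(4 + 6/5) = 104/5; numerator = -3(-725/1232) + 3(195/176) = 285/56; a_4 = (285/56)/(104/5) = 1425/5824
  n = 5: D(5) = 5(5 + 6/5) = 31; numerator = -3(1425/5824) + 3(-725/1232) = -22875/9152; a_5 = (-22875/9152)/(31) = -22875/283712

r = 3/5; a_0 = 1; a_1 = -15/11; a_2 = 195/176; a_3 = -725/1232; a_4 = 1425/5824; a_5 = -22875/283712


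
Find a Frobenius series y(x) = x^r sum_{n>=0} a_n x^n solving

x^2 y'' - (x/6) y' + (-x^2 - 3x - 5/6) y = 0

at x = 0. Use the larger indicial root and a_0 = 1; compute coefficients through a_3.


Write in Frobenius form y'' + (p(x)/x) y' + (q(x)/x^2) y = 0:
  p(x) = -1/6,  q(x) = -x^2 - 3x - 5/6.
Indicial equation: r(r-1) + (-1/6) r + (-5/6) = 0 -> roots r_1 = 5/3, r_2 = -1/2.
Take r = r_1 = 5/3. Let y(x) = x^r sum_{n>=0} a_n x^n with a_0 = 1.
Substitute y = x^r sum a_n x^n and match x^{r+n}. The recurrence is
  D(n) a_n - 3 a_{n-1} - 1 a_{n-2} = 0,  where D(n) = (r+n)(r+n-1) + (-1/6)(r+n) + (-5/6).
  a_n = [3 a_{n-1} + 1 a_{n-2}] / D(n).
Since the indicial polynomial factors as (r - r_1)(r - r_2), D(n) = (r_1 + n - r_1)(r_1 + n - r_2) = n(n + 13/6).
Evaluating step by step (a_0 = 1):
  n = 1: D(1) = 1(1 + 13/6) = 19/6; numerator = 3(1) = 3; a_1 = (3)/(19/6) = 18/19
  n = 2: D(2) = 2(2 + 13/6) = 25/3; numerator = 3(18/19) + 1(1) = 73/19; a_2 = (73/19)/(25/3) = 219/475
  n = 3: D(3) = 3(3 + 13/6) = 31/2; numerator = 3(219/475) + 1(18/19) = 1107/475; a_3 = (1107/475)/(31/2) = 2214/14725

r = 5/3; a_0 = 1; a_1 = 18/19; a_2 = 219/475; a_3 = 2214/14725


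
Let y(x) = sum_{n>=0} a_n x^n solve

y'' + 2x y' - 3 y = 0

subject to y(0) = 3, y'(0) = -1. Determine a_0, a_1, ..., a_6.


Ansatz: y(x) = sum_{n>=0} a_n x^n, so y'(x) = sum_{n>=1} n a_n x^(n-1) and y''(x) = sum_{n>=2} n(n-1) a_n x^(n-2).
Substitute into P(x) y'' + Q(x) y' + R(x) y = 0 with P(x) = 1, Q(x) = 2x, R(x) = -3, and match powers of x.
Initial conditions: a_0 = 3, a_1 = -1.
Setting the coefficient of each power of x to zero and solving order by order (substituting the coefficients already found):
  x^0: 2 a_2 - 3 a_0 = 0  ->  2 a_2 = 3 a_0 = 9  ->  a_2 = 9/2
  x^1: 6 a_3 - a_1 = 0  ->  6 a_3 = a_1 = -1  ->  a_3 = -1/6
  x^2: 12 a_4 + a_2 = 0  ->  12 a_4 = -a_2 = -9/2  ->  a_4 = -3/8
  x^3: 20 a_5 + 3 a_3 = 0  ->  20 a_5 = -3 a_3 = 1/2  ->  a_5 = 1/40
  x^4: 30 a_6 + 5 a_4 = 0  ->  30 a_6 = -5 a_4 = 15/8  ->  a_6 = 1/16
Truncated series: y(x) = 3 - x + (9/2) x^2 - (1/6) x^3 - (3/8) x^4 + (1/40) x^5 + (1/16) x^6 + O(x^7).

a_0 = 3; a_1 = -1; a_2 = 9/2; a_3 = -1/6; a_4 = -3/8; a_5 = 1/40; a_6 = 1/16


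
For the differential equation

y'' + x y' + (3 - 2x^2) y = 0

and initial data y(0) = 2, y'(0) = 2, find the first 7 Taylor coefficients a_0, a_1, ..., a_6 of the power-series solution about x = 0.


Ansatz: y(x) = sum_{n>=0} a_n x^n, so y'(x) = sum_{n>=1} n a_n x^(n-1) and y''(x) = sum_{n>=2} n(n-1) a_n x^(n-2).
Substitute into P(x) y'' + Q(x) y' + R(x) y = 0 with P(x) = 1, Q(x) = x, R(x) = 3 - 2x^2, and match powers of x.
Initial conditions: a_0 = 2, a_1 = 2.
Setting the coefficient of each power of x to zero and solving order by order (substituting the coefficients already found):
  x^0: 2 a_2 + 3 a_0 = 0  ->  2 a_2 = -3 a_0 = -6  ->  a_2 = -3
  x^1: 6 a_3 + 4 a_1 = 0  ->  6 a_3 = -4 a_1 = -8  ->  a_3 = -4/3
  x^2: 12 a_4 + 5 a_2 - 2 a_0 = 0  ->  12 a_4 = -5 a_2 + 2 a_0 = 19  ->  a_4 = 19/12
  x^3: 20 a_5 + 6 a_3 - 2 a_1 = 0  ->  20 a_5 = -6 a_3 + 2 a_1 = 12  ->  a_5 = 3/5
  x^4: 30 a_6 + 7 a_4 - 2 a_2 = 0  ->  30 a_6 = -7 a_4 + 2 a_2 = -205/12  ->  a_6 = -41/72
Truncated series: y(x) = 2 + 2 x - 3 x^2 - (4/3) x^3 + (19/12) x^4 + (3/5) x^5 - (41/72) x^6 + O(x^7).

a_0 = 2; a_1 = 2; a_2 = -3; a_3 = -4/3; a_4 = 19/12; a_5 = 3/5; a_6 = -41/72


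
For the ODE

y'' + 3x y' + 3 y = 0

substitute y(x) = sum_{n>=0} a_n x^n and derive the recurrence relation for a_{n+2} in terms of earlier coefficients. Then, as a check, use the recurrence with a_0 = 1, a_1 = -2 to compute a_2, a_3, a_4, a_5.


Substitute y = sum_n a_n x^n.
y''(x) has coefficient (n+2)(n+1) a_{n+2} at x^n;
3 x y'(x) has coefficient 3 n a_n at x^n (shift);
3 y(x) has coefficient 3 a_n at x^n.
Matching x^n: (n+2)(n+1) a_{n+2} + (3n + 3) a_n = 0.
Thus a_{n+2} = (-3n - 3) / ((n+1)(n+2)) * a_n.

Check with a_0 = 1, a_1 = -2 (apply the recurrence for n = 0, 1, 2, 3): a_0 = 1, a_1 = -2, a_2 = -3/2, a_3 = 2, a_4 = 9/8, a_5 = -6/5.

a_(n+2) = (-3n - 3) / ((n+1)(n+2)) * a_n; check: a_0 = 1, a_1 = -2, a_2 = -3/2, a_3 = 2, a_4 = 9/8, a_5 = -6/5


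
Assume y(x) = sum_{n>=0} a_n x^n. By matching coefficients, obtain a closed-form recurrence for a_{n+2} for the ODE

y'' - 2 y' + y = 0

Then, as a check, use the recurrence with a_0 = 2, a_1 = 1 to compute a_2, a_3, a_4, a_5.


Substitute y = sum_n a_n x^n.
y''(x) has coefficient (n+2)(n+1) a_{n+2} at x^n;
-2 y'(x) has coefficient -2 (n+1) a_{n+1} at x^n;
y(x) has coefficient 1 a_n at x^n.
Matching x^n: (n+2)(n+1) a_{n+2} - 2 (n+1) a_{n+1} + 1 a_n = 0.
Thus a_{n+2} = [2 (n+1) a_{n+1} - 1 a_n] / ((n+1)(n+2)).

Check with a_0 = 2, a_1 = 1 (apply the recurrence for n = 0, 1, 2, 3): a_0 = 2, a_1 = 1, a_2 = 0, a_3 = -1/6, a_4 = -1/12, a_5 = -1/40.

a_(n+2) = [2 (n+1) a_(n+1) - 1 a_n] / ((n+1)(n+2)); check: a_0 = 2, a_1 = 1, a_2 = 0, a_3 = -1/6, a_4 = -1/12, a_5 = -1/40


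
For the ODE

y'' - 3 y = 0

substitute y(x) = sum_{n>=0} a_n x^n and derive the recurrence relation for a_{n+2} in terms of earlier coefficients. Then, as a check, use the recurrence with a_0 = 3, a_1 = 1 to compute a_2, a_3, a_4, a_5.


Substitute y = sum_n a_n x^n into y'' + (const) y = 0.
y''(x) = sum_{n>=0} (n+2)(n+1) a_{n+2} x^n.
The ODE becomes sum_n [(n+2)(n+1) a_{n+2} - 3 a_n] x^n = 0.
Setting each coefficient to zero gives the recurrence:
  (n+2)(n+1) a_{n+2} - 3 a_n = 0,
  a_{n+2} = 3 / ((n+1)(n+2)) a_n.

Check with a_0 = 3, a_1 = 1 (apply the recurrence for n = 0, 1, 2, 3): a_0 = 3, a_1 = 1, a_2 = 9/2, a_3 = 1/2, a_4 = 9/8, a_5 = 3/40.

a_{n+2} = 3/((n+1)(n+2)) * a_n; check: a_0 = 3, a_1 = 1, a_2 = 9/2, a_3 = 1/2, a_4 = 9/8, a_5 = 3/40


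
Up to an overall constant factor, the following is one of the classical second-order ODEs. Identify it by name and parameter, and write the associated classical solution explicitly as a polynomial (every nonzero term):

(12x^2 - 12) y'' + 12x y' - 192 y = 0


All three coefficients share the factor -12; dividing through by -12 gives  (1 - x^2) y'' - x y' + 16 y = 0.
This matches the Chebyshev equation (1 - x^2) y'' - x y' + n^2 y = 0 (note the -x y' term, not -2x y') with n^2 = 16, so n = 4; the polynomial solution is T_4(x).
With y = sum_k a_k x^k, matching x^k gives (k+2)(k+1) a_{k+2} = (k^2 - n^2) a_k = (k - 4)(k + 4) a_k. The right side vanishes at k = 4, so the series with the parity of 4 terminates at degree 4.
Standard normalization: leading coefficient of T_n is 2^(n-1), so a_4 = 2^3 = 8. Work downward with a_k = (k+1)(k+2) a_{k+2} / ((k - 4)(k + 4)):
  a_2 = (3)(4)(8) / ((2 - 4)(2 + 4)) = 96/(-12) = -8
  a_0 = (1)(2)(-8) / ((0 - 4)(0 + 4)) = -16/(-16) = 1
Hence T_4(x) = 8 x^4 - 8 x^2 + 1.

T_4(x); series = 8 x^4 - 8 x^2 + 1


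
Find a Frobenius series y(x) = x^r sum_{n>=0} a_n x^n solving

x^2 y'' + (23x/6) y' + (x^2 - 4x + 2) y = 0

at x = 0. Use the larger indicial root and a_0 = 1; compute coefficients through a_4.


Write in Frobenius form y'' + (p(x)/x) y' + (q(x)/x^2) y = 0:
  p(x) = 23/6,  q(x) = x^2 - 4x + 2.
Indicial equation: r(r-1) + (23/6) r + (2) = 0 -> roots r_1 = -4/3, r_2 = -3/2.
Take r = r_1 = -4/3. Let y(x) = x^r sum_{n>=0} a_n x^n with a_0 = 1.
Substitute y = x^r sum a_n x^n and match x^{r+n}. The recurrence is
  D(n) a_n - 4 a_{n-1} + 1 a_{n-2} = 0,  where D(n) = (r+n)(r+n-1) + (23/6)(r+n) + (2).
  a_n = [4 a_{n-1} - 1 a_{n-2}] / D(n).
Since the indicial polynomial factors as (r - r_1)(r - r_2), D(n) = (r_1 + n - r_1)(r_1 + n - r_2) = n(n + 1/6).
Evaluating step by step (a_0 = 1):
  n = 1: D(1) = 1(1 + 1/6) = 7/6; numerator = 4(1) = 4; a_1 = (4)/(7/6) = 24/7
  n = 2: D(2) = 2(2 + 1/6) = 13/3; numerator = 4(24/7) - 1(1) = 89/7; a_2 = (89/7)/(13/3) = 267/91
  n = 3: D(3) = 3(3 + 1/6) = 19/2; numerator = 4(267/91) - 1(24/7) = 108/13; a_3 = (108/13)/(19/2) = 216/247
  n = 4: D(4) = 4(4 + 1/6) = 50/3; numerator = 4(216/247) - 1(267/91) = 75/133; a_4 = (75/133)/(50/3) = 9/266

r = -4/3; a_0 = 1; a_1 = 24/7; a_2 = 267/91; a_3 = 216/247; a_4 = 9/266


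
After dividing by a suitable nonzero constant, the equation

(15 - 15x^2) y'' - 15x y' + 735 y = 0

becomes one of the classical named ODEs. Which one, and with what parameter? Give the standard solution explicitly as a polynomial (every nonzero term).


All three coefficients share the factor 15; dividing through by 15 gives  (1 - x^2) y'' - x y' + 49 y = 0.
This matches the Chebyshev equation (1 - x^2) y'' - x y' + n^2 y = 0 (note the -x y' term, not -2x y') with n^2 = 49, so n = 7; the polynomial solution is T_7(x).
With y = sum_k a_k x^k, matching x^k gives (k+2)(k+1) a_{k+2} = (k^2 - n^2) a_k = (k - 7)(k + 7) a_k. The right side vanishes at k = 7, so the series with the parity of 7 terminates at degree 7.
Standard normalization: leading coefficient of T_n is 2^(n-1), so a_7 = 2^6 = 64. Work downward with a_k = (k+1)(k+2) a_{k+2} / ((k - 7)(k + 7)):
  a_5 = (6)(7)(64) / ((5 - 7)(5 + 7)) = 2688/(-24) = -112
  a_3 = (4)(5)(-112) / ((3 - 7)(3 + 7)) = -2240/(-40) = 56
  a_1 = (2)(3)(56) / ((1 - 7)(1 + 7)) = 336/(-48) = -7
Hence T_7(x) = 64 x^7 - 112 x^5 + 56 x^3 - 7 x.

T_7(x); series = 64 x^7 - 112 x^5 + 56 x^3 - 7 x


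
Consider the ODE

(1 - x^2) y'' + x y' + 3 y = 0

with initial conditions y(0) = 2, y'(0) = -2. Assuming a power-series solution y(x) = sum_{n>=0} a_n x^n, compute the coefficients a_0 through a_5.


Ansatz: y(x) = sum_{n>=0} a_n x^n, so y'(x) = sum_{n>=1} n a_n x^(n-1) and y''(x) = sum_{n>=2} n(n-1) a_n x^(n-2).
Substitute into P(x) y'' + Q(x) y' + R(x) y = 0 with P(x) = 1 - x^2, Q(x) = x, R(x) = 3, and match powers of x.
Initial conditions: a_0 = 2, a_1 = -2.
Setting the coefficient of each power of x to zero and solving order by order (substituting the coefficients already found):
  x^0: 2 a_2 + 3 a_0 = 0  ->  2 a_2 = -3 a_0 = -6  ->  a_2 = -3
  x^1: 6 a_3 + 4 a_1 = 0  ->  6 a_3 = -4 a_1 = 8  ->  a_3 = 4/3
  x^2: 12 a_4 + 3 a_2 = 0  ->  12 a_4 = -3 a_2 = 9  ->  a_4 = 3/4
  x^3: 20 a_5 = 0  ->  a_5 = 0
Truncated series: y(x) = 2 - 2 x - 3 x^2 + (4/3) x^3 + (3/4) x^4 + O(x^6).

a_0 = 2; a_1 = -2; a_2 = -3; a_3 = 4/3; a_4 = 3/4; a_5 = 0
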